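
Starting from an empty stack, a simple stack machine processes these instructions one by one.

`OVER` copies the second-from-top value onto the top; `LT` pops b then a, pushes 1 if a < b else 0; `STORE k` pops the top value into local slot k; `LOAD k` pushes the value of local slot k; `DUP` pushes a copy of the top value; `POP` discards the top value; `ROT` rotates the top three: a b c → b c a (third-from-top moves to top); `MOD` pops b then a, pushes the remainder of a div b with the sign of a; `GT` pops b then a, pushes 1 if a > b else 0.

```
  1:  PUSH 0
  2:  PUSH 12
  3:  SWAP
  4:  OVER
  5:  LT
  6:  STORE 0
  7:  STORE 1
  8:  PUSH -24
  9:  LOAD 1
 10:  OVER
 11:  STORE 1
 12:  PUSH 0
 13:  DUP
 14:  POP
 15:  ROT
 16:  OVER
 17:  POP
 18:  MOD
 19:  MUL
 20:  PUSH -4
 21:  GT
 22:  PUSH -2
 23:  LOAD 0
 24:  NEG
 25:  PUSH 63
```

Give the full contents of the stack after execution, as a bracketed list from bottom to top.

PUSH 0   → 0
PUSH 12  → 0 12
SWAP     → 12 0
OVER     → 12 0 12
LT       → 12 1
STORE 0  → 12
STORE 1  → (empty)
PUSH -24 → -24
LOAD 1   → -24 12
OVER     → -24 12 -24
STORE 1  → -24 12
PUSH 0   → -24 12 0
DUP      → -24 12 0 0
POP      → -24 12 0
ROT      → 12 0 -24
OVER     → 12 0 -24 0
POP      → 12 0 -24
MOD      → 12 0
MUL      → 0
PUSH -4  → 0 -4
GT       → 1
PUSH -2  → 1 -2
LOAD 0   → 1 -2 1
NEG      → 1 -2 -1
PUSH 63  → 1 -2 -1 63

[1, -2, -1, 63]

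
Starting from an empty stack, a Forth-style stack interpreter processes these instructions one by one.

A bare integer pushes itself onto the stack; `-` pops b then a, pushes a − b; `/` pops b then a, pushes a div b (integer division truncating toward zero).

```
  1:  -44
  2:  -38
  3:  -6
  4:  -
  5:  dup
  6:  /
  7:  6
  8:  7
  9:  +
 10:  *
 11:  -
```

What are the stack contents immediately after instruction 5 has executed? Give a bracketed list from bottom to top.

-44 → -44
-38 → -44 -38
-6  → -44 -38 -6
-   → -44 -32
dup → -44 -32 -32

[-44, -32, -32]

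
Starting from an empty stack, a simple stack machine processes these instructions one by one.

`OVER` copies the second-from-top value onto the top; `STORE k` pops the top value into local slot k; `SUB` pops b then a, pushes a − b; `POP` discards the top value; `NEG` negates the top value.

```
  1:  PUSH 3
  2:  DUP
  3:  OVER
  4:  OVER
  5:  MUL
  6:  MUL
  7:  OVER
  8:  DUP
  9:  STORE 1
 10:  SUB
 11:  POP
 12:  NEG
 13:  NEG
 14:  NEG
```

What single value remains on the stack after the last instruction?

-3

PUSH 3  : 3
DUP     : 3 3
OVER    : 3 3 3
OVER    : 3 3 3 3
MUL     : 3 3 9
MUL     : 3 27
OVER    : 3 27 3
DUP     : 3 27 3 3
STORE 1 : 3 27 3
SUB     : 3 24
POP     : 3
NEG     : -3
NEG     : 3
NEG     : -3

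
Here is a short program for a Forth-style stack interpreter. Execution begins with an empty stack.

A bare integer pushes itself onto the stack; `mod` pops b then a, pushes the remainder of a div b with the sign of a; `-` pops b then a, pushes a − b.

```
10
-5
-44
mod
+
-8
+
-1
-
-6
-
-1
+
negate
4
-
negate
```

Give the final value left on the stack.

7

10     -> 10
-5     -> 10 -5
-44    -> 10 -5 -44
mod    -> 10 -5
+      -> 5
-8     -> 5 -8
+      -> -3
-1     -> -3 -1
-      -> -2
-6     -> -2 -6
-      -> 4
-1     -> 4 -1
+      -> 3
negate -> -3
4      -> -3 4
-      -> -7
negate -> 7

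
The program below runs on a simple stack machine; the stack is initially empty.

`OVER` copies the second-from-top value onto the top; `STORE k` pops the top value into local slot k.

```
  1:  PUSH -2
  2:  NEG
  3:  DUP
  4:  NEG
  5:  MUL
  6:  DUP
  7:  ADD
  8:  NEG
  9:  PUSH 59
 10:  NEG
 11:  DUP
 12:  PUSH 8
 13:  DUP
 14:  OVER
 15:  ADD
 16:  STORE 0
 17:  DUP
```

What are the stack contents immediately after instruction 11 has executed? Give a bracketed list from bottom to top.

PUSH -2 -> -2
NEG     -> 2
DUP     -> 2 2
NEG     -> 2 -2
MUL     -> -4
DUP     -> -4 -4
ADD     -> -8
NEG     -> 8
PUSH 59 -> 8 59
NEG     -> 8 -59
DUP     -> 8 -59 -59

[8, -59, -59]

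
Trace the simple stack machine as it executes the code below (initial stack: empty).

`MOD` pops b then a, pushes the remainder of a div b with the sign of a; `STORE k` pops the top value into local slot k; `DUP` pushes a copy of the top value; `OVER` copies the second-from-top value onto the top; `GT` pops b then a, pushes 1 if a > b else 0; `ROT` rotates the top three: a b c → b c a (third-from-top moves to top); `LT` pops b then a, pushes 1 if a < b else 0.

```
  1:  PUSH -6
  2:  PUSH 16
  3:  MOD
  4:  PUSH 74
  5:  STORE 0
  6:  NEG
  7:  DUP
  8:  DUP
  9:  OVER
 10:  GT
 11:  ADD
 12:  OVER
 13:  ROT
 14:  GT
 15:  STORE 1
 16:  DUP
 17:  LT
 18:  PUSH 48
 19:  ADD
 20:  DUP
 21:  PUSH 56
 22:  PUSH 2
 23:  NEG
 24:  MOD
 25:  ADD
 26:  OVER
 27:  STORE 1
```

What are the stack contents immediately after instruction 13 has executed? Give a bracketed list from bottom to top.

PUSH -6 → -6
PUSH 16 → -6 16
MOD     → -6
PUSH 74 → -6 74
STORE 0 → -6
NEG     → 6
DUP     → 6 6
DUP     → 6 6 6
OVER    → 6 6 6 6
GT      → 6 6 0
ADD     → 6 6
OVER    → 6 6 6
ROT     → 6 6 6

[6, 6, 6]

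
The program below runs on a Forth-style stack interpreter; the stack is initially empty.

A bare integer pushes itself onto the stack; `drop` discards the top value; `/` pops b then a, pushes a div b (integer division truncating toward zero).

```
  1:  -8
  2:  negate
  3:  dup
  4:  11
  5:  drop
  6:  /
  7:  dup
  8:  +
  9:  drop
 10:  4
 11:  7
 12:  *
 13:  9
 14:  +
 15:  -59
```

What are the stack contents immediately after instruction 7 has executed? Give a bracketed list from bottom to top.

[1, 1]

-8     -> [-8]
negate -> [8]
dup    -> [8, 8]
11     -> [8, 8, 11]
drop   -> [8, 8]
/      -> [1]
dup    -> [1, 1]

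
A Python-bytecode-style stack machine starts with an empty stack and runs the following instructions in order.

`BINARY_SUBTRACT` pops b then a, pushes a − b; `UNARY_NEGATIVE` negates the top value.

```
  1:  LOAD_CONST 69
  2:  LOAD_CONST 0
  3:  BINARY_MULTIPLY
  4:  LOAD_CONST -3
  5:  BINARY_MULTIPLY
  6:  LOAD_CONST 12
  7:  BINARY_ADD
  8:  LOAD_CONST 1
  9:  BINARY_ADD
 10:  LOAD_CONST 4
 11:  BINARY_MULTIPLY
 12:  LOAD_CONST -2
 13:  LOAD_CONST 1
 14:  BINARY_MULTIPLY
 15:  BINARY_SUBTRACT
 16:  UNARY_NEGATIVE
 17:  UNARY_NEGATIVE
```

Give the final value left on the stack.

54

LOAD_CONST 69   -> 69
LOAD_CONST 0    -> 69 0
BINARY_MULTIPLY -> 0
LOAD_CONST -3   -> 0 -3
BINARY_MULTIPLY -> 0
LOAD_CONST 12   -> 0 12
BINARY_ADD      -> 12
LOAD_CONST 1    -> 12 1
BINARY_ADD      -> 13
LOAD_CONST 4    -> 13 4
BINARY_MULTIPLY -> 52
LOAD_CONST -2   -> 52 -2
LOAD_CONST 1    -> 52 -2 1
BINARY_MULTIPLY -> 52 -2
BINARY_SUBTRACT -> 54
UNARY_NEGATIVE  -> -54
UNARY_NEGATIVE  -> 54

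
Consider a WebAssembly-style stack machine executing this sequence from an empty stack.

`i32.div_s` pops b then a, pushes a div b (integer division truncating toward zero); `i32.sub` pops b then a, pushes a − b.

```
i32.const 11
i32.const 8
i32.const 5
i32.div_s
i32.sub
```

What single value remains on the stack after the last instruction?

i32.const 11 : 11
i32.const 8  : 11 8
i32.const 5  : 11 8 5
i32.div_s    : 11 1
i32.sub      : 10

10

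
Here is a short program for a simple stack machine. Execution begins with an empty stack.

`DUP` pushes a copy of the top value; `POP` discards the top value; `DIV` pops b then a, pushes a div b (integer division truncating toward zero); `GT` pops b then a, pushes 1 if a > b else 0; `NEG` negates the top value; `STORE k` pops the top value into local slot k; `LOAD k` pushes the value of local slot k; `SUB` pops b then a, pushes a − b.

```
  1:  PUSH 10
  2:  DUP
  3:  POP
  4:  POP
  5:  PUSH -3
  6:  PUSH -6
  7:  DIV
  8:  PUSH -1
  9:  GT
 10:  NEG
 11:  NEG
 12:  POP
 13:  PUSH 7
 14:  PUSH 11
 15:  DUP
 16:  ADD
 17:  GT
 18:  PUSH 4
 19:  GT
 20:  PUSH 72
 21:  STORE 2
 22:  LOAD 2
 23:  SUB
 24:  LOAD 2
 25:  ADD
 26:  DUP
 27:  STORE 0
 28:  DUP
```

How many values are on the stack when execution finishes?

PUSH 10  [10]
DUP      [10, 10]
POP      [10]
POP      []
PUSH -3  [-3]
PUSH -6  [-3, -6]
DIV      [0]
PUSH -1  [0, -1]
GT       [1]
NEG      [-1]
NEG      [1]
POP      []
PUSH 7   [7]
PUSH 11  [7, 11]
DUP      [7, 11, 11]
ADD      [7, 22]
GT       [0]
PUSH 4   [0, 4]
GT       [0]
PUSH 72  [0, 72]
STORE 2  [0]
LOAD 2   [0, 72]
SUB      [-72]
LOAD 2   [-72, 72]
ADD      [0]
DUP      [0, 0]
STORE 0  [0]
DUP      [0, 0]

2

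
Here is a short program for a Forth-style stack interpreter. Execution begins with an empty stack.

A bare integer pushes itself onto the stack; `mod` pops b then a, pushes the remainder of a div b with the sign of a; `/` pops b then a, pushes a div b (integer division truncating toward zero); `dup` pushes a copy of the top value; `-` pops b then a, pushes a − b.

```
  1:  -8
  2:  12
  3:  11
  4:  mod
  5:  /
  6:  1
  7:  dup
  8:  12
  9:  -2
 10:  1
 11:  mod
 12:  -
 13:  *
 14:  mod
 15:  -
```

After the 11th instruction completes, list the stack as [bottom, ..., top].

-8  -> -8
12  -> -8 12
11  -> -8 12 11
mod -> -8 1
/   -> -8
1   -> -8 1
dup -> -8 1 1
12  -> -8 1 1 12
-2  -> -8 1 1 12 -2
1   -> -8 1 1 12 -2 1
mod -> -8 1 1 12 0

[-8, 1, 1, 12, 0]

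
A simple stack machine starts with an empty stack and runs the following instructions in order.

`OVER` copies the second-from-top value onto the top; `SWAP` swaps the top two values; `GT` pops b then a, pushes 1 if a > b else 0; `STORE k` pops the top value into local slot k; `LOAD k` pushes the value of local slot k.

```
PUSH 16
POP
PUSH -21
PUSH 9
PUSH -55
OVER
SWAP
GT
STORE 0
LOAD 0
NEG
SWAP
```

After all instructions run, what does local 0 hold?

PUSH 16  -> 16
POP      -> (empty)
PUSH -21 -> -21
PUSH 9   -> -21 9
PUSH -55 -> -21 9 -55
OVER     -> -21 9 -55 9
SWAP     -> -21 9 9 -55
GT       -> -21 9 1
STORE 0  -> -21 9
LOAD 0   -> -21 9 1
NEG      -> -21 9 -1
SWAP     -> -21 -1 9

1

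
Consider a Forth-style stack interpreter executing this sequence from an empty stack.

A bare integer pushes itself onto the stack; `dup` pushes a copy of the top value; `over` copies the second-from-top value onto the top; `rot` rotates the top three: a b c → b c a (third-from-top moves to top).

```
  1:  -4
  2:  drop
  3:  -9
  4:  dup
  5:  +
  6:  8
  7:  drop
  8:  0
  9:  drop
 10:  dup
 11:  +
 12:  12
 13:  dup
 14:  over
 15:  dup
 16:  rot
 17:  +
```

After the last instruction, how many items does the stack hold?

4

-4    -4
drop  (empty)
-9    -9
dup   -9 -9
+     -18
8     -18 8
drop  -18
0     -18 0
drop  -18
dup   -18 -18
+     -36
12    -36 12
dup   -36 12 12
over  -36 12 12 12
dup   -36 12 12 12 12
rot   -36 12 12 12 12
+     -36 12 12 24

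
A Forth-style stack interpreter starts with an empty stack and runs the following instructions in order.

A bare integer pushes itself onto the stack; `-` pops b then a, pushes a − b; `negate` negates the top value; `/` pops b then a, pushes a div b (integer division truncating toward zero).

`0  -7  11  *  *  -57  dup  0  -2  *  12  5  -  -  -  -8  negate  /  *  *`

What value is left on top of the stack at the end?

0      -> 0
-7     -> 0 -7
11     -> 0 -7 11
*      -> 0 -77
*      -> 0
-57    -> 0 -57
dup    -> 0 -57 -57
0      -> 0 -57 -57 0
-2     -> 0 -57 -57 0 -2
*      -> 0 -57 -57 0
12     -> 0 -57 -57 0 12
5      -> 0 -57 -57 0 12 5
-      -> 0 -57 -57 0 7
-      -> 0 -57 -57 -7
-      -> 0 -57 -50
-8     -> 0 -57 -50 -8
negate -> 0 -57 -50 8
/      -> 0 -57 -6
*      -> 0 342
*      -> 0

0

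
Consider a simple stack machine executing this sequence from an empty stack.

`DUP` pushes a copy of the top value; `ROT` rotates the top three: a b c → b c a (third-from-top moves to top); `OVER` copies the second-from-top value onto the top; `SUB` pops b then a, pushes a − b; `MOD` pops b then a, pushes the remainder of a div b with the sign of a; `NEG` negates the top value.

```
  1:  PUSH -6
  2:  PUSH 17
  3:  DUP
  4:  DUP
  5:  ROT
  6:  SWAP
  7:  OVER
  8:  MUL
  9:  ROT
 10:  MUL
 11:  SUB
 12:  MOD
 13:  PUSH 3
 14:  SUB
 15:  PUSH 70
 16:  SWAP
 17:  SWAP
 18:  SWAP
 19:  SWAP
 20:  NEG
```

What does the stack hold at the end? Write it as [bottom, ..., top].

[-9, -70]

PUSH -6 : [-6]
PUSH 17 : [-6, 17]
DUP     : [-6, 17, 17]
DUP     : [-6, 17, 17, 17]
ROT     : [-6, 17, 17, 17]
SWAP    : [-6, 17, 17, 17]
OVER    : [-6, 17, 17, 17, 17]
MUL     : [-6, 17, 17, 289]
ROT     : [-6, 17, 289, 17]
MUL     : [-6, 17, 4913]
SUB     : [-6, -4896]
MOD     : [-6]
PUSH 3  : [-6, 3]
SUB     : [-9]
PUSH 70 : [-9, 70]
SWAP    : [70, -9]
SWAP    : [-9, 70]
SWAP    : [70, -9]
SWAP    : [-9, 70]
NEG     : [-9, -70]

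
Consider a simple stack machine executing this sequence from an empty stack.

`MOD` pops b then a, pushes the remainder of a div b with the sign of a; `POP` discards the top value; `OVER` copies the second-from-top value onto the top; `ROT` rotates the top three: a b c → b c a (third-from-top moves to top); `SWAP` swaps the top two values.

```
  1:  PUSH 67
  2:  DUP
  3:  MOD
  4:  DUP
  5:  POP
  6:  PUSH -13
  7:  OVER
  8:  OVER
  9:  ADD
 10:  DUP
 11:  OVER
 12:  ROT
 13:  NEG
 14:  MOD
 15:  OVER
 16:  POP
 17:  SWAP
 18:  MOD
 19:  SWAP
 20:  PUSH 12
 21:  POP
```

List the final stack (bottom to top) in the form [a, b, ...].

PUSH 67  : [67]
DUP      : [67, 67]
MOD      : [0]
DUP      : [0, 0]
POP      : [0]
PUSH -13 : [0, -13]
OVER     : [0, -13, 0]
OVER     : [0, -13, 0, -13]
ADD      : [0, -13, -13]
DUP      : [0, -13, -13, -13]
OVER     : [0, -13, -13, -13, -13]
ROT      : [0, -13, -13, -13, -13]
NEG      : [0, -13, -13, -13, 13]
MOD      : [0, -13, -13, 0]
OVER     : [0, -13, -13, 0, -13]
POP      : [0, -13, -13, 0]
SWAP     : [0, -13, 0, -13]
MOD      : [0, -13, 0]
SWAP     : [0, 0, -13]
PUSH 12  : [0, 0, -13, 12]
POP      : [0, 0, -13]

[0, 0, -13]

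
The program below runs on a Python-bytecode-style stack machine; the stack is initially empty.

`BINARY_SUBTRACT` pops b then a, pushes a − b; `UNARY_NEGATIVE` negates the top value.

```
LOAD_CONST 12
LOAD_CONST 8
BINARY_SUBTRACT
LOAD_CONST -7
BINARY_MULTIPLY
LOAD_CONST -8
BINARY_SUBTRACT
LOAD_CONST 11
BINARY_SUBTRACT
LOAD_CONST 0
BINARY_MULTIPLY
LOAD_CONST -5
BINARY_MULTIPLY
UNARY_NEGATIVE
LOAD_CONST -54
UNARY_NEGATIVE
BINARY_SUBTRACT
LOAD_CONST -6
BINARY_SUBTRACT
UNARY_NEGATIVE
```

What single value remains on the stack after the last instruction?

LOAD_CONST 12   : [12]
LOAD_CONST 8    : [12, 8]
BINARY_SUBTRACT : [4]
LOAD_CONST -7   : [4, -7]
BINARY_MULTIPLY : [-28]
LOAD_CONST -8   : [-28, -8]
BINARY_SUBTRACT : [-20]
LOAD_CONST 11   : [-20, 11]
BINARY_SUBTRACT : [-31]
LOAD_CONST 0    : [-31, 0]
BINARY_MULTIPLY : [0]
LOAD_CONST -5   : [0, -5]
BINARY_MULTIPLY : [0]
UNARY_NEGATIVE  : [0]
LOAD_CONST -54  : [0, -54]
UNARY_NEGATIVE  : [0, 54]
BINARY_SUBTRACT : [-54]
LOAD_CONST -6   : [-54, -6]
BINARY_SUBTRACT : [-48]
UNARY_NEGATIVE  : [48]

48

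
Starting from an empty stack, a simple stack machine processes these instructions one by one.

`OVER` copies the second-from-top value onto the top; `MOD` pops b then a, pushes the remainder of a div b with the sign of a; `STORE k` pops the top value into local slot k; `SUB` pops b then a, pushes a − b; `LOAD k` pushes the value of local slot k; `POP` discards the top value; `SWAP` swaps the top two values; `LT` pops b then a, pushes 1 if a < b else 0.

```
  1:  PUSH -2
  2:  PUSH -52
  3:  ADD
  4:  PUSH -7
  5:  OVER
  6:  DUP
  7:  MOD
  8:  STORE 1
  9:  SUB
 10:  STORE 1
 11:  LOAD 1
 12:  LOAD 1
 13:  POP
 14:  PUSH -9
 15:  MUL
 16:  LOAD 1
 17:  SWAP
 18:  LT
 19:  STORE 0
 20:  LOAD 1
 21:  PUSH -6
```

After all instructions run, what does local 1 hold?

PUSH -2  → -2
PUSH -52 → -2 -52
ADD      → -54
PUSH -7  → -54 -7
OVER     → -54 -7 -54
DUP      → -54 -7 -54 -54
MOD      → -54 -7 0
STORE 1  → -54 -7
SUB      → -47
STORE 1  → (empty)
LOAD 1   → -47
LOAD 1   → -47 -47
POP      → -47
PUSH -9  → -47 -9
MUL      → 423
LOAD 1   → 423 -47
SWAP     → -47 423
LT       → 1
STORE 0  → (empty)
LOAD 1   → -47
PUSH -6  → -47 -6

-47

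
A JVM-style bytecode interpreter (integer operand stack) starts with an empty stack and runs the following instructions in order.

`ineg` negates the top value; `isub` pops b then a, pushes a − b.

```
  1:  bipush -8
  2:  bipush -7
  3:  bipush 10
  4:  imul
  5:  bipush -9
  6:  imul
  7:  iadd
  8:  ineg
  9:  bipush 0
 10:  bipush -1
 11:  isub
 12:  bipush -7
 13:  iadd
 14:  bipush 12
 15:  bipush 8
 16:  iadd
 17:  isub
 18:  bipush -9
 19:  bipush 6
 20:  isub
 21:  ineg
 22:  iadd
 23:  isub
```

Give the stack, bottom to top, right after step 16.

[-622, -6, 20]

bipush -8 : [-8]
bipush -7 : [-8, -7]
bipush 10 : [-8, -7, 10]
imul      : [-8, -70]
bipush -9 : [-8, -70, -9]
imul      : [-8, 630]
iadd      : [622]
ineg      : [-622]
bipush 0  : [-622, 0]
bipush -1 : [-622, 0, -1]
isub      : [-622, 1]
bipush -7 : [-622, 1, -7]
iadd      : [-622, -6]
bipush 12 : [-622, -6, 12]
bipush 8  : [-622, -6, 12, 8]
iadd      : [-622, -6, 20]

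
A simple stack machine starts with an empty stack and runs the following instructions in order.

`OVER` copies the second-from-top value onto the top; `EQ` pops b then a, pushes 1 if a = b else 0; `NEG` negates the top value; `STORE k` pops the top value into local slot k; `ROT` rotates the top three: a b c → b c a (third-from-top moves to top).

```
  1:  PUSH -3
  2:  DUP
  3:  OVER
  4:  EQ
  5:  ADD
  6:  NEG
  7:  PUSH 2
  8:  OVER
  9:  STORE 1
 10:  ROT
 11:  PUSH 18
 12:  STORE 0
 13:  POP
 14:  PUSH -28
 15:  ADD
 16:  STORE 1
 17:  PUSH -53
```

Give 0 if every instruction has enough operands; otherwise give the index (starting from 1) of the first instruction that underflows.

10

PUSH -3  [-3]
DUP      [-3, -3]
OVER     [-3, -3, -3]
EQ       [-3, 1]
ADD      [-2]
NEG      [2]
PUSH 2   [2, 2]
OVER     [2, 2, 2]
STORE 1  [2, 2]
ROT  — needs 3 operands, stack has 2 → underflow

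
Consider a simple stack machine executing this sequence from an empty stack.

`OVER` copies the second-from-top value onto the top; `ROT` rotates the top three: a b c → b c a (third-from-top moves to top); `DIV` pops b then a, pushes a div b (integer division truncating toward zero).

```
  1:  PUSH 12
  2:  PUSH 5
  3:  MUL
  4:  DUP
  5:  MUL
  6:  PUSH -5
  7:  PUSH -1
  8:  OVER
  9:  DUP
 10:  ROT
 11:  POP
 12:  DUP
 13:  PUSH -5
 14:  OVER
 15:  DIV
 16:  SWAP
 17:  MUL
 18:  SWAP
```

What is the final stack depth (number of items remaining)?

PUSH 12 : [12]
PUSH 5  : [12, 5]
MUL     : [60]
DUP     : [60, 60]
MUL     : [3600]
PUSH -5 : [3600, -5]
PUSH -1 : [3600, -5, -1]
OVER    : [3600, -5, -1, -5]
DUP     : [3600, -5, -1, -5, -5]
ROT     : [3600, -5, -5, -5, -1]
POP     : [3600, -5, -5, -5]
DUP     : [3600, -5, -5, -5, -5]
PUSH -5 : [3600, -5, -5, -5, -5, -5]
OVER    : [3600, -5, -5, -5, -5, -5, -5]
DIV     : [3600, -5, -5, -5, -5, 1]
SWAP    : [3600, -5, -5, -5, 1, -5]
MUL     : [3600, -5, -5, -5, -5]
SWAP    : [3600, -5, -5, -5, -5]

5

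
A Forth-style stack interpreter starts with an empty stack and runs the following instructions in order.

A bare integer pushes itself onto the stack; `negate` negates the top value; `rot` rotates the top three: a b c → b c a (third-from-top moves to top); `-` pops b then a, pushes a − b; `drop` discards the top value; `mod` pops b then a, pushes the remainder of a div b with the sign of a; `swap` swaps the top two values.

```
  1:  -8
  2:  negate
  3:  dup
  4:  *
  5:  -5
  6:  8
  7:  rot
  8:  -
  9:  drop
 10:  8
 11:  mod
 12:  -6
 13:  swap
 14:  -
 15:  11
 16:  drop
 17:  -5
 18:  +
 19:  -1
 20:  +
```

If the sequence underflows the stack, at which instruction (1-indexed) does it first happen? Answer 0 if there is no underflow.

0

-8     : [-8]
negate : [8]
dup    : [8, 8]
*      : [64]
-5     : [64, -5]
8      : [64, -5, 8]
rot    : [-5, 8, 64]
-      : [-5, -56]
drop   : [-5]
8      : [-5, 8]
mod    : [-5]
-6     : [-5, -6]
swap   : [-6, -5]
-      : [-1]
11     : [-1, 11]
drop   : [-1]
-5     : [-1, -5]
+      : [-6]
-1     : [-6, -1]
+      : [-7]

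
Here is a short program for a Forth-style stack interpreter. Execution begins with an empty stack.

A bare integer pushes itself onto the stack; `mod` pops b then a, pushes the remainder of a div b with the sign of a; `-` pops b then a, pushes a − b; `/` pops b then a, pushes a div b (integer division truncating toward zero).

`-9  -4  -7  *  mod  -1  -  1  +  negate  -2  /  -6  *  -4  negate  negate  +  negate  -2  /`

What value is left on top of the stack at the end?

-9     : [-9]
-4     : [-9, -4]
-7     : [-9, -4, -7]
*      : [-9, 28]
mod    : [-9]
-1     : [-9, -1]
-      : [-8]
1      : [-8, 1]
+      : [-7]
negate : [7]
-2     : [7, -2]
/      : [-3]
-6     : [-3, -6]
*      : [18]
-4     : [18, -4]
negate : [18, 4]
negate : [18, -4]
+      : [14]
negate : [-14]
-2     : [-14, -2]
/      : [7]

7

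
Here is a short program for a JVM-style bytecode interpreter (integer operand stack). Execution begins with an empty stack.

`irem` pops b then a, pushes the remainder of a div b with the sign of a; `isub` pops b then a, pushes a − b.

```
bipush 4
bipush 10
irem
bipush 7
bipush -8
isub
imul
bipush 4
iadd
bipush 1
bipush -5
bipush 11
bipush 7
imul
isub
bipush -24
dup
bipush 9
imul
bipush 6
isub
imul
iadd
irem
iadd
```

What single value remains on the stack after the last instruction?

bipush 4   → 4
bipush 10  → 4 10
irem       → 4
bipush 7   → 4 7
bipush -8  → 4 7 -8
isub       → 4 15
imul       → 60
bipush 4   → 60 4
iadd       → 64
bipush 1   → 64 1
bipush -5  → 64 1 -5
bipush 11  → 64 1 -5 11
bipush 7   → 64 1 -5 11 7
imul       → 64 1 -5 77
isub       → 64 1 -82
bipush -24 → 64 1 -82 -24
dup        → 64 1 -82 -24 -24
bipush 9   → 64 1 -82 -24 -24 9
imul       → 64 1 -82 -24 -216
bipush 6   → 64 1 -82 -24 -216 6
isub       → 64 1 -82 -24 -222
imul       → 64 1 -82 5328
iadd       → 64 1 5246
irem       → 64 1
iadd       → 65

65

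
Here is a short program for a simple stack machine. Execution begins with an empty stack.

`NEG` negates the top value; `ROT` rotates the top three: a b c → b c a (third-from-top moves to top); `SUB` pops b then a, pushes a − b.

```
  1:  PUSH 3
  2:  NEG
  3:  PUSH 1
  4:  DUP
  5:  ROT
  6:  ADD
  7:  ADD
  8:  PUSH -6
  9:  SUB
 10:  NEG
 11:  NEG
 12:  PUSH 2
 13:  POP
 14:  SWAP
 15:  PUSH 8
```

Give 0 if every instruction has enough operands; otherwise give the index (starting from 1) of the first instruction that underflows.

PUSH 3   [3]
NEG      [-3]
PUSH 1   [-3, 1]
DUP      [-3, 1, 1]
ROT      [1, 1, -3]
ADD      [1, -2]
ADD      [-1]
PUSH -6  [-1, -6]
SUB      [5]
NEG      [-5]
NEG      [5]
PUSH 2   [5, 2]
POP      [5]
SWAP  — needs 2 operands, stack has 1 → underflow

14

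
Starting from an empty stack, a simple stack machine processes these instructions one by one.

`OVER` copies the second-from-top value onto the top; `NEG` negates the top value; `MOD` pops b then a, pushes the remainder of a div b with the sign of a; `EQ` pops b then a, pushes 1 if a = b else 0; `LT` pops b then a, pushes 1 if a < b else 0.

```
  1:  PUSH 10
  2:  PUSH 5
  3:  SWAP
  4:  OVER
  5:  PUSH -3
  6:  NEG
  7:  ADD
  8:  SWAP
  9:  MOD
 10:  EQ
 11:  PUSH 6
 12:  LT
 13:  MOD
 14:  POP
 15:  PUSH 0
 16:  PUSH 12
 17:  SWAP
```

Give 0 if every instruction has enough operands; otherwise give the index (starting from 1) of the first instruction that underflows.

13

PUSH 10 -> [10]
PUSH 5  -> [10, 5]
SWAP    -> [5, 10]
OVER    -> [5, 10, 5]
PUSH -3 -> [5, 10, 5, -3]
NEG     -> [5, 10, 5, 3]
ADD     -> [5, 10, 8]
SWAP    -> [5, 8, 10]
MOD     -> [5, 8]
EQ      -> [0]
PUSH 6  -> [0, 6]
LT      -> [1]
MOD  — needs 2 operands, stack has 1 → underflow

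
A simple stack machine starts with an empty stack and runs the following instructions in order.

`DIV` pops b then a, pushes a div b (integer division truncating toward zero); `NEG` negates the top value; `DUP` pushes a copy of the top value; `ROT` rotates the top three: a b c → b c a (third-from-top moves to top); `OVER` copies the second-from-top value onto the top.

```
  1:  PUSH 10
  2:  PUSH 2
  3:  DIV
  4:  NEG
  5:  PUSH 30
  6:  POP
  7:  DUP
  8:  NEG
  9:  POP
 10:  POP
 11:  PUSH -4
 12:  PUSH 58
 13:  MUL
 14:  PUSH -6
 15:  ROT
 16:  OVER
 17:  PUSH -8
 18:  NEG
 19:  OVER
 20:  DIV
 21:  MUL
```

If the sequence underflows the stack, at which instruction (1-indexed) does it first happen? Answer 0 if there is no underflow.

15

PUSH 10 : 10
PUSH 2  : 10 2
DIV     : 5
NEG     : -5
PUSH 30 : -5 30
POP     : -5
DUP     : -5 -5
NEG     : -5 5
POP     : -5
POP     : (empty)
PUSH -4 : -4
PUSH 58 : -4 58
MUL     : -232
PUSH -6 : -232 -6
ROT  — needs 3 operands, stack has 2 → underflow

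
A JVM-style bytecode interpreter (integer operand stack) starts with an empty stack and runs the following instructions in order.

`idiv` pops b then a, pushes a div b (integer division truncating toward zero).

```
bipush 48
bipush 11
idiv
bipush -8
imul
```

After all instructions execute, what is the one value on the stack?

bipush 48 : [48]
bipush 11 : [48, 11]
idiv      : [4]
bipush -8 : [4, -8]
imul      : [-32]

-32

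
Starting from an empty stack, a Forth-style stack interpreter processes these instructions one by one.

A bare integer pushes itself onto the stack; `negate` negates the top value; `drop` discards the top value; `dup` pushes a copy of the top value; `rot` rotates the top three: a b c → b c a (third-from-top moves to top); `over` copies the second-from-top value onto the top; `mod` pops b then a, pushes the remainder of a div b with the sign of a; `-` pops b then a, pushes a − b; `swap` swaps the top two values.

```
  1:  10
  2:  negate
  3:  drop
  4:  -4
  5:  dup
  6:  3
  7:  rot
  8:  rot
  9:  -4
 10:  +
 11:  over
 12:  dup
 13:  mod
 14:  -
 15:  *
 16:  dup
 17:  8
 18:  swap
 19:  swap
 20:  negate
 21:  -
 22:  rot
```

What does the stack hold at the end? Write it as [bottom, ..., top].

[32, 40, 3]

10      [10]
negate  [-10]
drop    []
-4      [-4]
dup     [-4, -4]
3       [-4, -4, 3]
rot     [-4, 3, -4]
rot     [3, -4, -4]
-4      [3, -4, -4, -4]
+       [3, -4, -8]
over    [3, -4, -8, -4]
dup     [3, -4, -8, -4, -4]
mod     [3, -4, -8, 0]
-       [3, -4, -8]
*       [3, 32]
dup     [3, 32, 32]
8       [3, 32, 32, 8]
swap    [3, 32, 8, 32]
swap    [3, 32, 32, 8]
negate  [3, 32, 32, -8]
-       [3, 32, 40]
rot     [32, 40, 3]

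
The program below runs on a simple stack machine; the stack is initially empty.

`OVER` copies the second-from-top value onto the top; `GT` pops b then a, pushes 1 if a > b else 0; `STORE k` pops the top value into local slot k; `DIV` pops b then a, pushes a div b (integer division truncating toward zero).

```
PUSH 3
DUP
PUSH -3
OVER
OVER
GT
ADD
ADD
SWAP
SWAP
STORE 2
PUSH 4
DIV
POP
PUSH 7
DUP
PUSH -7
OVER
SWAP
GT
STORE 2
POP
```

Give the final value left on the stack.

PUSH 3  -> [3]
DUP     -> [3, 3]
PUSH -3 -> [3, 3, -3]
OVER    -> [3, 3, -3, 3]
OVER    -> [3, 3, -3, 3, -3]
GT      -> [3, 3, -3, 1]
ADD     -> [3, 3, -2]
ADD     -> [3, 1]
SWAP    -> [1, 3]
SWAP    -> [3, 1]
STORE 2 -> [3]
PUSH 4  -> [3, 4]
DIV     -> [0]
POP     -> []
PUSH 7  -> [7]
DUP     -> [7, 7]
PUSH -7 -> [7, 7, -7]
OVER    -> [7, 7, -7, 7]
SWAP    -> [7, 7, 7, -7]
GT      -> [7, 7, 1]
STORE 2 -> [7, 7]
POP     -> [7]

7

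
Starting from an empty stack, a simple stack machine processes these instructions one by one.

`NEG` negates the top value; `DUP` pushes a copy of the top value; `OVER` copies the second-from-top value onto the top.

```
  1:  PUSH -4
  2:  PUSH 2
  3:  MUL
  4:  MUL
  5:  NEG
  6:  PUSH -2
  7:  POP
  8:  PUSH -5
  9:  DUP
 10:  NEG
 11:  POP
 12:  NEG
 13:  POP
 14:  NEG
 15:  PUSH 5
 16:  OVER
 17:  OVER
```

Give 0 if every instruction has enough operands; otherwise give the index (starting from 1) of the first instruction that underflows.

4

PUSH -4 : -4
PUSH 2  : -4 2
MUL     : -8
MUL  — needs 2 operands, stack has 1 → underflow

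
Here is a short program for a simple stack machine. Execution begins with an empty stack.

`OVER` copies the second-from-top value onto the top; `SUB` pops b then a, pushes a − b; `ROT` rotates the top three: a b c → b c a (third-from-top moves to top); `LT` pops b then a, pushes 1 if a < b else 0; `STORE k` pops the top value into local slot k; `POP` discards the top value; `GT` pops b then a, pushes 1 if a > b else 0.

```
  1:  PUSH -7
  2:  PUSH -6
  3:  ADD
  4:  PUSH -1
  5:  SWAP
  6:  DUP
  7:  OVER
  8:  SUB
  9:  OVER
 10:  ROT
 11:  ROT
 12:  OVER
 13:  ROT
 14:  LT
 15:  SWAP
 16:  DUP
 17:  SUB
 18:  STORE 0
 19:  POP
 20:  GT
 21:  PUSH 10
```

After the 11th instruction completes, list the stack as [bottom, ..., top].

PUSH -7 → -7
PUSH -6 → -7 -6
ADD     → -13
PUSH -1 → -13 -1
SWAP    → -1 -13
DUP     → -1 -13 -13
OVER    → -1 -13 -13 -13
SUB     → -1 -13 0
OVER    → -1 -13 0 -13
ROT     → -1 0 -13 -13
ROT     → -1 -13 -13 0

[-1, -13, -13, 0]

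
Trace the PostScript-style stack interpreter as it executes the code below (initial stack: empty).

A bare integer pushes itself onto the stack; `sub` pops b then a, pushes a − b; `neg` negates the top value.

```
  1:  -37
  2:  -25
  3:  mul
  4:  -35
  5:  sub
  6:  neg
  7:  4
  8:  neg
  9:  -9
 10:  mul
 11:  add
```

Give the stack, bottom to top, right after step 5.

[960]

-37 : -37
-25 : -37 -25
mul : 925
-35 : 925 -35
sub : 960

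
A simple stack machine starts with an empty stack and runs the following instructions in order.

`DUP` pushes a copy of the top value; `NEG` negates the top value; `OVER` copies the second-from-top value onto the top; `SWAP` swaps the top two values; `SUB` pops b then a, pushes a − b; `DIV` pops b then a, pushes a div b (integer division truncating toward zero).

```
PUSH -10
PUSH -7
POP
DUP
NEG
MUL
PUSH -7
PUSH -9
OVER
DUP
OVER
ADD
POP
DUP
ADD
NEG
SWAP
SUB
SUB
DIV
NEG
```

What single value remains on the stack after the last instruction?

PUSH -10 : -10
PUSH -7  : -10 -7
POP      : -10
DUP      : -10 -10
NEG      : -10 10
MUL      : -100
PUSH -7  : -100 -7
PUSH -9  : -100 -7 -9
OVER     : -100 -7 -9 -7
DUP      : -100 -7 -9 -7 -7
OVER     : -100 -7 -9 -7 -7 -7
ADD      : -100 -7 -9 -7 -14
POP      : -100 -7 -9 -7
DUP      : -100 -7 -9 -7 -7
ADD      : -100 -7 -9 -14
NEG      : -100 -7 -9 14
SWAP     : -100 -7 14 -9
SUB      : -100 -7 23
SUB      : -100 -30
DIV      : 3
NEG      : -3

-3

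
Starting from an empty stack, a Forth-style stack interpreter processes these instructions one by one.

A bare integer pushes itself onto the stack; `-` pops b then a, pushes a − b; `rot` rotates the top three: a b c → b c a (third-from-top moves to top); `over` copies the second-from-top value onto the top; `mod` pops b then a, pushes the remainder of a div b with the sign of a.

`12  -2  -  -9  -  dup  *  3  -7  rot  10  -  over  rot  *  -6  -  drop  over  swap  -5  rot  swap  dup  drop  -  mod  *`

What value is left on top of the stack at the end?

21

12    12
-2    12 -2
-     14
-9    14 -9
-     23
dup   23 23
*     529
3     529 3
-7    529 3 -7
rot   3 -7 529
10    3 -7 529 10
-     3 -7 519
over  3 -7 519 -7
rot   3 519 -7 -7
*     3 519 49
-6    3 519 49 -6
-     3 519 55
drop  3 519
over  3 519 3
swap  3 3 519
-5    3 3 519 -5
rot   3 519 -5 3
swap  3 519 3 -5
dup   3 519 3 -5 -5
drop  3 519 3 -5
-     3 519 8
mod   3 7
*     21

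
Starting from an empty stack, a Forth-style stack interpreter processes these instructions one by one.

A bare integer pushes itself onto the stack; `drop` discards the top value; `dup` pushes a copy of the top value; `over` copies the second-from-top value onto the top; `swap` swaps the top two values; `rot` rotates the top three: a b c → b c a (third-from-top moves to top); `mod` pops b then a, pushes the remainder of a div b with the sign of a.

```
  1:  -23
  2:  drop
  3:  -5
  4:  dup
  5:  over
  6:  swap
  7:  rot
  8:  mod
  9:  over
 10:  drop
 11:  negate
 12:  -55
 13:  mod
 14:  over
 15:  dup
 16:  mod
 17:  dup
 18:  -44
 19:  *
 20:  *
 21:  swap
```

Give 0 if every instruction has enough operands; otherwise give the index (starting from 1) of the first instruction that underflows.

-23    → [-23]
drop   → []
-5     → [-5]
dup    → [-5, -5]
over   → [-5, -5, -5]
swap   → [-5, -5, -5]
rot    → [-5, -5, -5]
mod    → [-5, 0]
over   → [-5, 0, -5]
drop   → [-5, 0]
negate → [-5, 0]
-55    → [-5, 0, -55]
mod    → [-5, 0]
over   → [-5, 0, -5]
dup    → [-5, 0, -5, -5]
mod    → [-5, 0, 0]
dup    → [-5, 0, 0, 0]
-44    → [-5, 0, 0, 0, -44]
*      → [-5, 0, 0, 0]
*      → [-5, 0, 0]
swap   → [-5, 0, 0]

0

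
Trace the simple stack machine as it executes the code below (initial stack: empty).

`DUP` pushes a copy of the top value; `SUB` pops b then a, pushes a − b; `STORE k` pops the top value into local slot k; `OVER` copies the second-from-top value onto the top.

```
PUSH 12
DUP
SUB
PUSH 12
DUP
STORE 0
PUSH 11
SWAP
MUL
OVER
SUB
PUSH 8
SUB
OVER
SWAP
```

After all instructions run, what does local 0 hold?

12

PUSH 12 -> 12
DUP     -> 12 12
SUB     -> 0
PUSH 12 -> 0 12
DUP     -> 0 12 12
STORE 0 -> 0 12
PUSH 11 -> 0 12 11
SWAP    -> 0 11 12
MUL     -> 0 132
OVER    -> 0 132 0
SUB     -> 0 132
PUSH 8  -> 0 132 8
SUB     -> 0 124
OVER    -> 0 124 0
SWAP    -> 0 0 124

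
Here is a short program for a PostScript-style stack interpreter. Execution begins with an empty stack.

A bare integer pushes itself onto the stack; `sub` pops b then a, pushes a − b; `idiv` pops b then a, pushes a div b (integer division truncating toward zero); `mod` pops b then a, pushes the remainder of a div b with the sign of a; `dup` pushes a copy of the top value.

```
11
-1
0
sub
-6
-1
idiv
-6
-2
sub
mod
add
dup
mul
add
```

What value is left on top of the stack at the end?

11   -> 11
-1   -> 11 -1
0    -> 11 -1 0
sub  -> 11 -1
-6   -> 11 -1 -6
-1   -> 11 -1 -6 -1
idiv -> 11 -1 6
-6   -> 11 -1 6 -6
-2   -> 11 -1 6 -6 -2
sub  -> 11 -1 6 -4
mod  -> 11 -1 2
add  -> 11 1
dup  -> 11 1 1
mul  -> 11 1
add  -> 12

12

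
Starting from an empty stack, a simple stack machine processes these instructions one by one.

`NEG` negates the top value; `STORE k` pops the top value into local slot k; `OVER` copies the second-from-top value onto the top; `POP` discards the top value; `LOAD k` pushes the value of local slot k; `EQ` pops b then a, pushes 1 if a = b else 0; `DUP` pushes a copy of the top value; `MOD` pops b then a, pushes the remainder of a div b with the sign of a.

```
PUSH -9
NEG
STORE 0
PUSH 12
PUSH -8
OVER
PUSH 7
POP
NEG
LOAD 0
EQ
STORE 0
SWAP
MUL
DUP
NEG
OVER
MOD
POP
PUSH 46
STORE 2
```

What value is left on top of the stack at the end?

PUSH -9  [-9]
NEG      [9]
STORE 0  []
PUSH 12  [12]
PUSH -8  [12, -8]
OVER     [12, -8, 12]
PUSH 7   [12, -8, 12, 7]
POP      [12, -8, 12]
NEG      [12, -8, -12]
LOAD 0   [12, -8, -12, 9]
EQ       [12, -8, 0]
STORE 0  [12, -8]
SWAP     [-8, 12]
MUL      [-96]
DUP      [-96, -96]
NEG      [-96, 96]
OVER     [-96, 96, -96]
MOD      [-96, 0]
POP      [-96]
PUSH 46  [-96, 46]
STORE 2  [-96]

-96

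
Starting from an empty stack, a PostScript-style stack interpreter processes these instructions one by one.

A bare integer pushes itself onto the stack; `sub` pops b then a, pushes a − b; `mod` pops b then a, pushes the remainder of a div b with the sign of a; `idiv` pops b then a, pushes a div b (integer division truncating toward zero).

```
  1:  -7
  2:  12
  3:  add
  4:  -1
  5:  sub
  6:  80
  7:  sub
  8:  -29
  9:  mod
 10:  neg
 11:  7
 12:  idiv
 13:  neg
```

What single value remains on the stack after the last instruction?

-2

-7    -7
12    -7 12
add   5
-1    5 -1
sub   6
80    6 80
sub   -74
-29   -74 -29
mod   -16
neg   16
7     16 7
idiv  2
neg   -2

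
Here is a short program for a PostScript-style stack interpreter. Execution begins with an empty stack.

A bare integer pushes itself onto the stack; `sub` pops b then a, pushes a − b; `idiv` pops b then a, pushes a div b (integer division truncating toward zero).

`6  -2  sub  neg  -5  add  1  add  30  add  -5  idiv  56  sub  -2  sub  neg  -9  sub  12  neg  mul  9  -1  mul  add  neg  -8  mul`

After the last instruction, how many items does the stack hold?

1

6    → 6
-2   → 6 -2
sub  → 8
neg  → -8
-5   → -8 -5
add  → -13
1    → -13 1
add  → -12
30   → -12 30
add  → 18
-5   → 18 -5
idiv → -3
56   → -3 56
sub  → -59
-2   → -59 -2
sub  → -57
neg  → 57
-9   → 57 -9
sub  → 66
12   → 66 12
neg  → 66 -12
mul  → -792
9    → -792 9
-1   → -792 9 -1
mul  → -792 -9
add  → -801
neg  → 801
-8   → 801 -8
mul  → -6408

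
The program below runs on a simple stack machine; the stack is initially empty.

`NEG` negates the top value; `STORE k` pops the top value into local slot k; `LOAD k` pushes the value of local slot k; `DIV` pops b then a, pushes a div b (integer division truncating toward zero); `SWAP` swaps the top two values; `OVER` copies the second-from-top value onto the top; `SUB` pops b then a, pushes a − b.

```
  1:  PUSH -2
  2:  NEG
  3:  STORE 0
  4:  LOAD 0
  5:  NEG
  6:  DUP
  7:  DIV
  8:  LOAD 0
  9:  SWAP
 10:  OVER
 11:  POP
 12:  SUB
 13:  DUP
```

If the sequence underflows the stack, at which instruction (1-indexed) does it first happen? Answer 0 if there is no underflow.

PUSH -2 -> -2
NEG     -> 2
STORE 0 -> (empty)
LOAD 0  -> 2
NEG     -> -2
DUP     -> -2 -2
DIV     -> 1
LOAD 0  -> 1 2
SWAP    -> 2 1
OVER    -> 2 1 2
POP     -> 2 1
SUB     -> 1
DUP     -> 1 1

0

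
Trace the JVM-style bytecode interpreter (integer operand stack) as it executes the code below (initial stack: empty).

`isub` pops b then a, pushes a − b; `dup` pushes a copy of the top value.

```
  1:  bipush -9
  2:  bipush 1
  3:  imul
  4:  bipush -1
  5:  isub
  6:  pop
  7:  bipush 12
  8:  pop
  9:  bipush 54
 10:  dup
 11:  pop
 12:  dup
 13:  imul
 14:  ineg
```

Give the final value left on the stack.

bipush -9 → [-9]
bipush 1  → [-9, 1]
imul      → [-9]
bipush -1 → [-9, -1]
isub      → [-8]
pop       → []
bipush 12 → [12]
pop       → []
bipush 54 → [54]
dup       → [54, 54]
pop       → [54]
dup       → [54, 54]
imul      → [2916]
ineg      → [-2916]

-2916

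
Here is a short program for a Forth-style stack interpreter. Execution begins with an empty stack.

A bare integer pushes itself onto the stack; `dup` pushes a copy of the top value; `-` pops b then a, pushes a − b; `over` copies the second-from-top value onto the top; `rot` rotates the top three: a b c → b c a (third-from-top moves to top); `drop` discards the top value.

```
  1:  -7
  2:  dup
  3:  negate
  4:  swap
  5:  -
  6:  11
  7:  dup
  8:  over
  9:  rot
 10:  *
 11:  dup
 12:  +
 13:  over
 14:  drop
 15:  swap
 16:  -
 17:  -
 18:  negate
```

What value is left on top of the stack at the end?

217

-7     -> -7
dup    -> -7 -7
negate -> -7 7
swap   -> 7 -7
-      -> 14
11     -> 14 11
dup    -> 14 11 11
over   -> 14 11 11 11
rot    -> 14 11 11 11
*      -> 14 11 121
dup    -> 14 11 121 121
+      -> 14 11 242
over   -> 14 11 242 11
drop   -> 14 11 242
swap   -> 14 242 11
-      -> 14 231
-      -> -217
negate -> 217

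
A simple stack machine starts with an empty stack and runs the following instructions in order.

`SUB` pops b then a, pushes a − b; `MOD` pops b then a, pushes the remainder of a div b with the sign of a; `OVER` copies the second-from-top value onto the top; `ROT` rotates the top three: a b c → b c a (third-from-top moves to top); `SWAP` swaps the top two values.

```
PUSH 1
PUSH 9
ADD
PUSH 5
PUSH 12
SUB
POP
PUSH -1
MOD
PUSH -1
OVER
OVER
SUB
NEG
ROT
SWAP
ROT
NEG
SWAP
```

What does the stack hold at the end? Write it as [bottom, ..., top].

PUSH 1  -> [1]
PUSH 9  -> [1, 9]
ADD     -> [10]
PUSH 5  -> [10, 5]
PUSH 12 -> [10, 5, 12]
SUB     -> [10, -7]
POP     -> [10]
PUSH -1 -> [10, -1]
MOD     -> [0]
PUSH -1 -> [0, -1]
OVER    -> [0, -1, 0]
OVER    -> [0, -1, 0, -1]
SUB     -> [0, -1, 1]
NEG     -> [0, -1, -1]
ROT     -> [-1, -1, 0]
SWAP    -> [-1, 0, -1]
ROT     -> [0, -1, -1]
NEG     -> [0, -1, 1]
SWAP    -> [0, 1, -1]

[0, 1, -1]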